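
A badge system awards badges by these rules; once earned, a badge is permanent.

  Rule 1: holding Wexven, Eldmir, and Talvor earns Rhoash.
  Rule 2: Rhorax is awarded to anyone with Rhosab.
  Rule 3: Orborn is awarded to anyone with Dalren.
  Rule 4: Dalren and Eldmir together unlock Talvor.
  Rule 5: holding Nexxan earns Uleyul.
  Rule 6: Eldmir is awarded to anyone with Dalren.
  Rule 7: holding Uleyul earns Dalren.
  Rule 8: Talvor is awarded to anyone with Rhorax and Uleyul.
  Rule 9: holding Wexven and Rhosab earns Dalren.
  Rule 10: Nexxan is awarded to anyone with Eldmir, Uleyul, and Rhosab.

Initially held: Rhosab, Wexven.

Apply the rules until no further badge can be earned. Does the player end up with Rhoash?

Yes

With Wexven and Rhosab, Dalren is earned (Rule 9).
With Dalren, Eldmir is earned (Rule 6).
With Dalren and Eldmir, Talvor is earned (Rule 4).
With Wexven, Eldmir, and Talvor, Rhoash is earned (Rule 1).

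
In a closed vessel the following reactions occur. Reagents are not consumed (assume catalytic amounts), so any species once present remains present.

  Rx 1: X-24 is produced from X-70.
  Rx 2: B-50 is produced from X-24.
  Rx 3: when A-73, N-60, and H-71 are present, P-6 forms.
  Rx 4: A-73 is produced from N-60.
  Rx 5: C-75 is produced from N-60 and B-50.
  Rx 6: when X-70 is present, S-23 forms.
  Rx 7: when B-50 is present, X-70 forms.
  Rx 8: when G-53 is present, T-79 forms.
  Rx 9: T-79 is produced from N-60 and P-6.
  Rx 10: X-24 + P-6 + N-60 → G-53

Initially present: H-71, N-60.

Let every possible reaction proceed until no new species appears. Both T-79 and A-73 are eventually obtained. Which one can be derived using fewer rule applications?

A-73: N-60 present → A-73 forms (Rx 4). [1 rule application]
T-79: N-60 present → A-73 forms (Rx 4). A-73, N-60, and H-71 present → P-6 forms (Rx 3). N-60 and P-6 present → T-79 forms (Rx 9). [3 rule applications]
A-73 needs fewer.

A-73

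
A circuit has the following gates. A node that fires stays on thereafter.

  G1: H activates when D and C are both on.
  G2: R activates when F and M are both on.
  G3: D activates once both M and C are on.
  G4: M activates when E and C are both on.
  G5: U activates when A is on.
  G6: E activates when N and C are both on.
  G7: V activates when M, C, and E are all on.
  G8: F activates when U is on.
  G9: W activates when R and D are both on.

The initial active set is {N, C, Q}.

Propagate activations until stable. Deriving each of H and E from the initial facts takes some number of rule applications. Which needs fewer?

E: N and C are on, so E activates (G6). [1 rule application]
H: G6: N and C on → E on. G4: E and C on → M on. G3: M and C on → D on. D and C are on, so H activates (G1). [4 rule applications]
E needs fewer.

E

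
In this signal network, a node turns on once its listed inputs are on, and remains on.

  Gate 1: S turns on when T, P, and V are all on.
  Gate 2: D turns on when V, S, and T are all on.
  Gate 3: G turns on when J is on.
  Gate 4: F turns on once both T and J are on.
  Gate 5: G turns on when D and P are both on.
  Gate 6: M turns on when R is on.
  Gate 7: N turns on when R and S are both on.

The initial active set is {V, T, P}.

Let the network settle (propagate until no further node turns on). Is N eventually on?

N would need R and S (Gate 7), but R never turns on.

No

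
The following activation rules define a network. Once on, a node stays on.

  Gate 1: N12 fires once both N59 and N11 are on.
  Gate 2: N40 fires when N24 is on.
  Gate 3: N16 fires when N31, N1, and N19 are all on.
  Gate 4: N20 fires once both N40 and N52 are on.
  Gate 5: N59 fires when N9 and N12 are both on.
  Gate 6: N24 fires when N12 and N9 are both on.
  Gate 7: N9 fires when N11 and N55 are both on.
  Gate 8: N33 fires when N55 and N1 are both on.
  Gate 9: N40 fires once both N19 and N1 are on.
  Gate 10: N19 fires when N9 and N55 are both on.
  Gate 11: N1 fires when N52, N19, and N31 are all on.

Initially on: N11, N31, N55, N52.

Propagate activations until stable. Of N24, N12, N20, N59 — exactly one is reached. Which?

N11 and N55 are on, so N9 fires (Gate 7).
N9 and N55 are on, so N19 fires (Gate 10).
Gate 11: N52, N19, and N31 on → N1 on.
Gate 9: N19 and N1 on → N40 on.
Gate 4: N40 and N52 on → N20 on.
N12 would need N59 and N11 (Gate 1), but N59 never turns on. N59 would need N9 and N12 (Gate 5), but N12 never turns on. N24 would need N12 and N9 (Gate 6), but N12 never turns on.

N20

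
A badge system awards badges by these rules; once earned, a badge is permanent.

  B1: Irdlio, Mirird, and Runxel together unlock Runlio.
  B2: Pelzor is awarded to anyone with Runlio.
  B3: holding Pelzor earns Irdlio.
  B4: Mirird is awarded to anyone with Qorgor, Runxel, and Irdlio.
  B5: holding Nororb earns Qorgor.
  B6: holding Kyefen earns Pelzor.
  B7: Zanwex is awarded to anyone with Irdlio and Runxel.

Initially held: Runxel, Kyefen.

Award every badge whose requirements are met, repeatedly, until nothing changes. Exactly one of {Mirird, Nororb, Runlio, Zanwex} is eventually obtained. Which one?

Zanwex

With Kyefen, Pelzor is earned (B6).
With Pelzor, Irdlio is earned (B3).
With Irdlio and Runxel, Zanwex is earned (B7).
Runlio would need Irdlio, Mirird, and Runxel (B1), but Mirird is never earned. Mirird would need Qorgor, Runxel, and Irdlio (B4), but Qorgor is never earned. No rule produces Nororb, and it is not given.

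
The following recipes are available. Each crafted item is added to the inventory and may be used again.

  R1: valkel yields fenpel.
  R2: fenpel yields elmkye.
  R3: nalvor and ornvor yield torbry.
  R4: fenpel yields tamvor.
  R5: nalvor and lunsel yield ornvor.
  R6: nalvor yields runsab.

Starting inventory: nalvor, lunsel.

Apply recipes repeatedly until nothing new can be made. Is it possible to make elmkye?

No

elmkye would need fenpel (R2), but fenpel is never obtained.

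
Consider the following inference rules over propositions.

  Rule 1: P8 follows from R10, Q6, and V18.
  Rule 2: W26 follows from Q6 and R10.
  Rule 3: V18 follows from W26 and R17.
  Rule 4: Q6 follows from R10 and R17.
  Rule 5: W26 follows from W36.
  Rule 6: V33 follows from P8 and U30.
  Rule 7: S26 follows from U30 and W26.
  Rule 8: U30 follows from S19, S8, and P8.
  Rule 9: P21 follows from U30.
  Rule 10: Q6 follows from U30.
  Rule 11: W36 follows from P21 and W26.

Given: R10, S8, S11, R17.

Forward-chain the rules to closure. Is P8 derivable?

R10 and R17 hold, so Q6 follows (Rule 4).
Q6 and R10 hold, so W26 follows (Rule 2).
From W26 and R17, Rule 3 gives V18.
From R10, Q6, and V18, Rule 1 gives P8.

Yes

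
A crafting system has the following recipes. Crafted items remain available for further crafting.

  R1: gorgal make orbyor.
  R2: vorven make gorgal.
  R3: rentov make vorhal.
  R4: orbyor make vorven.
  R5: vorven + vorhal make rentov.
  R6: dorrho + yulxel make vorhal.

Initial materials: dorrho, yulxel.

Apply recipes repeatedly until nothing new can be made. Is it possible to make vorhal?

Yes

dorrho + yulxel → vorhal (R6).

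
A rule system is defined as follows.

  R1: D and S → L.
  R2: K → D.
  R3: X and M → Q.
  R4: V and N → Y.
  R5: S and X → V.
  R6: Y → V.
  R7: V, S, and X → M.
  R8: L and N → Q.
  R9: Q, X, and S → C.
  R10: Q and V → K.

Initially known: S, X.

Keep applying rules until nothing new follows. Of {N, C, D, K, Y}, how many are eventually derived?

From S and X, R5 gives V.
From V, S, and X, R7 gives M.
From X and M, R3 gives Q.
From Q and V, R10 gives K.
Q, X, and S hold, so C follows (R9).
From K, R2 gives D.
No rule produces N, and it is not given.
C: reached.
D: reached.
K: reached.
Y would need V and N (R4), but N is never established.
Reached: C, D, and K — 3 of the 5.

3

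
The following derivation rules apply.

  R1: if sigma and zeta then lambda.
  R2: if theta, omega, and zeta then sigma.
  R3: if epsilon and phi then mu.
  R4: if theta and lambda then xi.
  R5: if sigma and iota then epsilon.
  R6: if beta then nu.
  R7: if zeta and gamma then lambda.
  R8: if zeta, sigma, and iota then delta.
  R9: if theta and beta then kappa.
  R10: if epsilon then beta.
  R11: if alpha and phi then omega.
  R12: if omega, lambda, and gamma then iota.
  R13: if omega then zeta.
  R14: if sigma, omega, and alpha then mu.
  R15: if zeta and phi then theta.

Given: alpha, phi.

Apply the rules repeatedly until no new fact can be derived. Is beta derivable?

beta would need epsilon (R10), but epsilon is never established.

No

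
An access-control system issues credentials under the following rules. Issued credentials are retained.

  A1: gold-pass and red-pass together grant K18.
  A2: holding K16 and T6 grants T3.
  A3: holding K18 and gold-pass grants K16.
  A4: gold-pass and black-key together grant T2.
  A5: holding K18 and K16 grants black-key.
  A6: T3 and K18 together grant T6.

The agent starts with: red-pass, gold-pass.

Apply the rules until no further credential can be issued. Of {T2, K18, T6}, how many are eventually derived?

Holding gold-pass and red-pass grants K18 (A1).
Holding K18 and gold-pass grants K16 (A3).
Holding K18 and K16 grants black-key (A5).
Holding gold-pass and black-key grants T2 (A4).
T2: reached.
K18: reached.
T6 would need T3 and K18 (A6), but T3 is never granted.
Reached: T2 and K18 — 2 of the 3.

2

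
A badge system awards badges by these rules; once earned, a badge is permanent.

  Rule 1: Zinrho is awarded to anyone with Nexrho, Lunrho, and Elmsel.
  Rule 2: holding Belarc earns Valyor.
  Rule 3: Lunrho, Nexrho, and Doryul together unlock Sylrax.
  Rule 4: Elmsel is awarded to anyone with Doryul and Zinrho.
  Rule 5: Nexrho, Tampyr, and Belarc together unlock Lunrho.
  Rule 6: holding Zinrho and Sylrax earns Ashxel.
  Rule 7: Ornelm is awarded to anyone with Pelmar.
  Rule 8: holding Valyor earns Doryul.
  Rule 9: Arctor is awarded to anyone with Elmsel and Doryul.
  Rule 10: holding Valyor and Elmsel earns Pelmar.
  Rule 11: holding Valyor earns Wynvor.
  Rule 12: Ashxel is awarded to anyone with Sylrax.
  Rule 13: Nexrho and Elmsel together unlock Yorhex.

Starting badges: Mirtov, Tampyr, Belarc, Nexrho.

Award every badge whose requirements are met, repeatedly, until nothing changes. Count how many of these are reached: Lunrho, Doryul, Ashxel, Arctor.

3

With Nexrho, Tampyr, and Belarc, Lunrho is earned (Rule 5).
With Belarc, Valyor is earned (Rule 2).
With Valyor, Doryul is earned (Rule 8).
With Lunrho, Nexrho, and Doryul, Sylrax is earned (Rule 3).
With Sylrax, Ashxel is earned (Rule 12).
Lunrho: reached.
Doryul: reached.
Ashxel: reached.
Arctor would need Elmsel and Doryul (Rule 9), but Elmsel is never earned.
Reached: Lunrho, Doryul, and Ashxel — 3 of the 4.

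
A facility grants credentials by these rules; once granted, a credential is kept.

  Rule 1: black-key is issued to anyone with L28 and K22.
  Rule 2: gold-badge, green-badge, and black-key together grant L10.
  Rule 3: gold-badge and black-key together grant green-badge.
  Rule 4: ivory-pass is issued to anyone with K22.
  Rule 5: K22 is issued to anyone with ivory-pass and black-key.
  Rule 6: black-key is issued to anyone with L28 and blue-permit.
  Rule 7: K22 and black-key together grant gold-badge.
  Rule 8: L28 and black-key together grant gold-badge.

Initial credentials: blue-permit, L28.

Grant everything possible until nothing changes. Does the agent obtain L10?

Yes

Holding L28 and blue-permit grants black-key (Rule 6).
Holding L28 and black-key grants gold-badge (Rule 8).
Holding gold-badge and black-key grants green-badge (Rule 3).
Holding gold-badge, green-badge, and black-key grants L10 (Rule 2).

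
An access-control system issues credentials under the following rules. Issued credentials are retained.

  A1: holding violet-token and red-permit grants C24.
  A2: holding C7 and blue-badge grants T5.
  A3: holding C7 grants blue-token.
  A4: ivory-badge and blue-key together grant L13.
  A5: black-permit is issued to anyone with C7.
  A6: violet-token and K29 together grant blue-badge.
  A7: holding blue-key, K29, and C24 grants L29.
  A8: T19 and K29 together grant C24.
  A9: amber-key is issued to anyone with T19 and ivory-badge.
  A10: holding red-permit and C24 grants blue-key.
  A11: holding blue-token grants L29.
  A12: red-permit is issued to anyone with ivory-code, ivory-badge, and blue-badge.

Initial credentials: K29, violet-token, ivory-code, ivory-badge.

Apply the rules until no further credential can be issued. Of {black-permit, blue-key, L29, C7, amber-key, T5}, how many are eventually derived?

2

Holding violet-token and K29 grants blue-badge (A6).
Holding ivory-code, ivory-badge, and blue-badge grants red-permit (A12).
Holding violet-token and red-permit grants C24 (A1).
Holding red-permit and C24 grants blue-key (A10).
Holding blue-key, K29, and C24 grants L29 (A7).
black-permit would need C7 (A5), but C7 is never granted.
blue-key: reached.
L29: reached.
No rule produces C7, and it is not given.
amber-key would need T19 and ivory-badge (A9), but T19 is never granted.
T5 would need C7 and blue-badge (A2), but C7 is never granted.
Reached: blue-key and L29 — 2 of the 6.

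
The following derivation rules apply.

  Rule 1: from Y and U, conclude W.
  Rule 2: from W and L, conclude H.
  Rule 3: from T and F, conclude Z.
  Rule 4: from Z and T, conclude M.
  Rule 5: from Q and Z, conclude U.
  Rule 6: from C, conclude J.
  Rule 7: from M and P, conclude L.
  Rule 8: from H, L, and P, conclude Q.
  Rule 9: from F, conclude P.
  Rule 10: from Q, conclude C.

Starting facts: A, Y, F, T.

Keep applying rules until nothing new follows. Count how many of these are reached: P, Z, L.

From F, Rule 9 gives P.
T and F hold, so Z follows (Rule 3).
From Z and T, Rule 4 gives M.
From M and P, Rule 7 gives L.
P: reached.
Z: reached.
L: reached.
All 3 are reached.

3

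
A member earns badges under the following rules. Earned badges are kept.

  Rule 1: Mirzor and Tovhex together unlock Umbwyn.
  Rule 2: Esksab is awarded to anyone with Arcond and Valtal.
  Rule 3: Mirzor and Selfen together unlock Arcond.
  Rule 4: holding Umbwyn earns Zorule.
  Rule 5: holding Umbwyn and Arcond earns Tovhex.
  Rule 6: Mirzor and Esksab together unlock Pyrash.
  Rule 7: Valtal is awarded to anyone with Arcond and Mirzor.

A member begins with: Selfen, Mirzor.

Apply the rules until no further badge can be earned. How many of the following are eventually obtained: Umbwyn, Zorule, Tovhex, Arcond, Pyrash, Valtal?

3

With Mirzor and Selfen, Arcond is earned (Rule 3).
With Arcond and Mirzor, Valtal is earned (Rule 7).
With Arcond and Valtal, Esksab is earned (Rule 2).
With Mirzor and Esksab, Pyrash is earned (Rule 6).
Umbwyn would need Mirzor and Tovhex (Rule 1), but Tovhex is never earned.
Zorule would need Umbwyn (Rule 4), but Umbwyn is never earned.
Tovhex would need Umbwyn and Arcond (Rule 5), but Umbwyn is never earned.
Arcond: reached.
Pyrash: reached.
Valtal: reached.
Reached: Arcond, Pyrash, and Valtal — 3 of the 6.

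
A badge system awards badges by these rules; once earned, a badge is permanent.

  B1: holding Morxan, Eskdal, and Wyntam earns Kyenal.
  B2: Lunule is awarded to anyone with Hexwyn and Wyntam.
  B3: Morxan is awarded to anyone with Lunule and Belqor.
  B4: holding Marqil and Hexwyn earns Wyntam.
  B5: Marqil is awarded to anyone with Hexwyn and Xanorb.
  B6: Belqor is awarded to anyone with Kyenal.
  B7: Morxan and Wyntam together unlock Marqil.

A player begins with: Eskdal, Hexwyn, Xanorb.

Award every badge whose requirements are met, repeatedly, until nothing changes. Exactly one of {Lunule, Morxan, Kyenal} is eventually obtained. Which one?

With Hexwyn and Xanorb, Marqil is earned (B5).
With Marqil and Hexwyn, Wyntam is earned (B4).
With Hexwyn and Wyntam, Lunule is earned (B2).
Kyenal would need Morxan, Eskdal, and Wyntam (B1), but Morxan is never earned. Morxan would need Lunule and Belqor (B3), but Belqor is never earned.

Lunule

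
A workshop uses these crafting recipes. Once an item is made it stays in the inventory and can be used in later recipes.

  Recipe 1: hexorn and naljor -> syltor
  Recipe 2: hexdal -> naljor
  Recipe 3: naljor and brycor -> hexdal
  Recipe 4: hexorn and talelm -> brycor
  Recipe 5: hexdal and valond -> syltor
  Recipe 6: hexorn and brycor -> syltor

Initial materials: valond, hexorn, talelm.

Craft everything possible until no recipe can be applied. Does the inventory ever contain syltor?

Yes

hexorn and talelm -> brycor (Recipe 4).
Using Recipe 6, hexorn and brycor make syltor.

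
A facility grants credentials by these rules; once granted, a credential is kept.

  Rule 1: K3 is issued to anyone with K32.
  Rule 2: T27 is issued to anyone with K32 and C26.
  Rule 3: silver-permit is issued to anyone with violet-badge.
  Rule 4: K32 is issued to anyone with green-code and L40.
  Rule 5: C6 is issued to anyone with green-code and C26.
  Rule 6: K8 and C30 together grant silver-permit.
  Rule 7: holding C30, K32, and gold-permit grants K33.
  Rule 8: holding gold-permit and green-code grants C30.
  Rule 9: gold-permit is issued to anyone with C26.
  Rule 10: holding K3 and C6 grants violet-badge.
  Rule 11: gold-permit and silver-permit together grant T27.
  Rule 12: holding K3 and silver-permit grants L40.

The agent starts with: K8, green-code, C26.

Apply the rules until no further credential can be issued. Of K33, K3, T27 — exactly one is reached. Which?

T27

Holding C26 grants gold-permit (Rule 9).
Holding gold-permit and green-code grants C30 (Rule 8).
Holding K8 and C30 grants silver-permit (Rule 6).
Holding gold-permit and silver-permit grants T27 (Rule 11).
K33 would need C30, K32, and gold-permit (Rule 7), but K32 is never granted. K3 would need K32 (Rule 1), but K32 is never granted.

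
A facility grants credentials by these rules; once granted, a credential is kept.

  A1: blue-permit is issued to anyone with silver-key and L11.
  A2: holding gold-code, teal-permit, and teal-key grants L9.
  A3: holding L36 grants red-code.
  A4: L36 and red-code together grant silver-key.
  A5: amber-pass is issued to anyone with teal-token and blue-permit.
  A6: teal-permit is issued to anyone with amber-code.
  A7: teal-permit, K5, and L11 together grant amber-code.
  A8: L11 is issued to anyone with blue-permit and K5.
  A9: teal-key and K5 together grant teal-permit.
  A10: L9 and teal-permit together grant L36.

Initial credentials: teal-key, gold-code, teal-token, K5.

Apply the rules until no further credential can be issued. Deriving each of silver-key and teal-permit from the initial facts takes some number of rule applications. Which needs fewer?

teal-permit

teal-permit: Holding teal-key and K5 grants teal-permit (A9). [1 rule application]
silver-key: Holding teal-key and K5 grants teal-permit (A9). Holding gold-code, teal-permit, and teal-key grants L9 (A2). Holding L9 and teal-permit grants L36 (A10). Holding L36 grants red-code (A3). Holding L36 and red-code grants silver-key (A4). [5 rule applications]
teal-permit needs fewer.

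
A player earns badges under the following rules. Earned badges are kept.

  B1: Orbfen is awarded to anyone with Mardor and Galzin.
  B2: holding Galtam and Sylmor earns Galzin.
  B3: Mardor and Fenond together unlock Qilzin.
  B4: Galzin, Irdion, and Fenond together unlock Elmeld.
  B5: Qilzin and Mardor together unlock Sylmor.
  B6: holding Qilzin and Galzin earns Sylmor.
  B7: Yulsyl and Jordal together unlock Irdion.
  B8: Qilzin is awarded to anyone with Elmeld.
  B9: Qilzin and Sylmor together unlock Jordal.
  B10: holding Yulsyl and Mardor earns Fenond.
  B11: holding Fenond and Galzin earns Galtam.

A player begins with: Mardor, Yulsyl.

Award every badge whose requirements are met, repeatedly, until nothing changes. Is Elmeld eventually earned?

Elmeld would need Galzin, Irdion, and Fenond (B4), but Galzin is never earned.

No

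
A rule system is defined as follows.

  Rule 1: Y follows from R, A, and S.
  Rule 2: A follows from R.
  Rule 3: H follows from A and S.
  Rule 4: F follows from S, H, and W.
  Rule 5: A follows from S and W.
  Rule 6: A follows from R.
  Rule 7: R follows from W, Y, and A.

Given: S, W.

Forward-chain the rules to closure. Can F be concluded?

From S and W, Rule 5 gives A.
A and S hold, so H follows (Rule 3).
S, H, and W hold, so F follows (Rule 4).

Yes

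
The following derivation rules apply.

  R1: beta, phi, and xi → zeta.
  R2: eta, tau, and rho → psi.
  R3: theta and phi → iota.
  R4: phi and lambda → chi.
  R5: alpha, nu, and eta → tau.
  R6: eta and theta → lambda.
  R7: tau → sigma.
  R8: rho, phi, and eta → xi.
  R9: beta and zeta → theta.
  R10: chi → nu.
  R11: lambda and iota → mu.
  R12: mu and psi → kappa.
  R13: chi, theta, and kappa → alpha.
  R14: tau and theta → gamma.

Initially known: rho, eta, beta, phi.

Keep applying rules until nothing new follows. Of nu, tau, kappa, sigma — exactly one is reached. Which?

nu

rho, phi, and eta hold, so xi follows (R8).
From beta, phi, and xi, R1 gives zeta.
From beta and zeta, R9 gives theta.
eta and theta hold, so lambda follows (R6).
From phi and lambda, R4 gives chi.
chi holds, so nu follows (R10).
sigma would need tau (R7), but tau is never established. tau would need alpha, nu, and eta (R5), but alpha is never established. kappa would need mu and psi (R12), but psi is never established.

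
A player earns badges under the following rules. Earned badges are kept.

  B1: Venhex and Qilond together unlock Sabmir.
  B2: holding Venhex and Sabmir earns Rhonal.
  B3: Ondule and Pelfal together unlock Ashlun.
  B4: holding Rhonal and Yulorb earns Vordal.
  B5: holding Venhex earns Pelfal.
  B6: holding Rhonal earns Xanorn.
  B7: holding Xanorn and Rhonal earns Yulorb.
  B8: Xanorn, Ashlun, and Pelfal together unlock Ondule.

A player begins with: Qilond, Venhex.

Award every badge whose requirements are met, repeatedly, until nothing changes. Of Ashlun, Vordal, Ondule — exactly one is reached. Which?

With Venhex and Qilond, Sabmir is earned (B1).
With Venhex and Sabmir, Rhonal is earned (B2).
With Rhonal, Xanorn is earned (B6).
With Xanorn and Rhonal, Yulorb is earned (B7).
With Rhonal and Yulorb, Vordal is earned (B4).
Ashlun would need Ondule and Pelfal (B3), but Ondule is never earned. Ondule would need Xanorn, Ashlun, and Pelfal (B8), but Ashlun is never earned.

Vordal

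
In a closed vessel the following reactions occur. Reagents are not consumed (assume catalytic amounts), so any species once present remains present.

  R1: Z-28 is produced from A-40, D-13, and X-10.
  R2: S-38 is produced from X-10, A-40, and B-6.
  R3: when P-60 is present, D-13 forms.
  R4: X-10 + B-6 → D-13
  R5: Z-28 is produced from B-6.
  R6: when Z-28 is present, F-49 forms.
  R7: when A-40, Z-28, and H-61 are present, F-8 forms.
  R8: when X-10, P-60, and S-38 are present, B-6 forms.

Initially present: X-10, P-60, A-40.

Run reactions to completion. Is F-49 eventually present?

Yes

P-60 present → D-13 forms (R3).
A-40, D-13, and X-10 present → Z-28 forms (R1).
Z-28 present → F-49 forms (R6).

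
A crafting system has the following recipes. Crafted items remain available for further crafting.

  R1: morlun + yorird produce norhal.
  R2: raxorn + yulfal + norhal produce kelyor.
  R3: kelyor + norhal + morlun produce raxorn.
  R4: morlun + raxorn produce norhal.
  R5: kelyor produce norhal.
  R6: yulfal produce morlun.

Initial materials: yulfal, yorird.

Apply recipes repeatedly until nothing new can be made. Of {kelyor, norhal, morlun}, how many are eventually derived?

2

yulfal → morlun (R6).
morlun + yorird → norhal (R1).
kelyor would need raxorn, yulfal, and norhal (R2), but raxorn is never obtained.
norhal: reached.
morlun: reached.
Reached: norhal and morlun — 2 of the 3.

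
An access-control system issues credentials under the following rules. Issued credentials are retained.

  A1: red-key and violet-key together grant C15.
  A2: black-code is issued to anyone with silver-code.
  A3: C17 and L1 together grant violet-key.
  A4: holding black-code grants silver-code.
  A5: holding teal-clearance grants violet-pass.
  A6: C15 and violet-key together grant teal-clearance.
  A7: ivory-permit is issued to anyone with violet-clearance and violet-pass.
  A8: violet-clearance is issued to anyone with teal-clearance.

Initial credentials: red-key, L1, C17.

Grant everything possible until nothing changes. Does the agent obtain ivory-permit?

Holding C17 and L1 grants violet-key (A3).
Holding red-key and violet-key grants C15 (A1).
Holding C15 and violet-key grants teal-clearance (A6).
Holding teal-clearance grants violet-pass (A5).
Holding teal-clearance grants violet-clearance (A8).
Holding violet-clearance and violet-pass grants ivory-permit (A7).

Yes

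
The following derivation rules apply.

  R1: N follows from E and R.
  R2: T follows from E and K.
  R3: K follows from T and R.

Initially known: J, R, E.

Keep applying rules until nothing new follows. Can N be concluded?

E and R hold, so N follows (R1).

Yes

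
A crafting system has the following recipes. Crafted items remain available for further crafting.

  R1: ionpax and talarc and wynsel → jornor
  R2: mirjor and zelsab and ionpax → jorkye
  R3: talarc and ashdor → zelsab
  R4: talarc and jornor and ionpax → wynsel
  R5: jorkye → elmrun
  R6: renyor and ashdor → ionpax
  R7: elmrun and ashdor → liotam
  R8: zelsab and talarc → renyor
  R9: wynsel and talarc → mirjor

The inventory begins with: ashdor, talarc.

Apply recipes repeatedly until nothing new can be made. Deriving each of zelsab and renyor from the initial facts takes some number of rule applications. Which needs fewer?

zelsab: talarc and ashdor → zelsab (R3). [1 rule application]
renyor: talarc and ashdor → zelsab (R3). Using R8, zelsab and talarc make renyor. [2 rule applications]
zelsab needs fewer.

zelsab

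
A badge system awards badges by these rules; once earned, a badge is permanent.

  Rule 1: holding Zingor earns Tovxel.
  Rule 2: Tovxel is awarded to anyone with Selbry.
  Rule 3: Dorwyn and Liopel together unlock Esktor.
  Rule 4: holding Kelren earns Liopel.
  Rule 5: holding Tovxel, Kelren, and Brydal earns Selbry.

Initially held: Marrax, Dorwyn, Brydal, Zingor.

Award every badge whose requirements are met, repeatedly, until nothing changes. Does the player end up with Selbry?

No

Selbry would need Tovxel, Kelren, and Brydal (Rule 5), but Kelren is never earned.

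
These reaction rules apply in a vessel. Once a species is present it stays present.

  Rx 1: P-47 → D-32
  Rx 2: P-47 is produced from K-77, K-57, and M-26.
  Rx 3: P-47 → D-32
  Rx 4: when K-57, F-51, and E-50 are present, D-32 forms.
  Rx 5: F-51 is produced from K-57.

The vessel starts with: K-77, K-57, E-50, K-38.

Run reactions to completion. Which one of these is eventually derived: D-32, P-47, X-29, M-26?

K-57 present → F-51 forms (Rx 5).
K-57, F-51, and E-50 present → D-32 forms (Rx 4).
P-47 would need K-77, K-57, and M-26 (Rx 2), but M-26 never forms. No rule produces X-29, and it is not given. No rule produces M-26, and it is not given.

D-32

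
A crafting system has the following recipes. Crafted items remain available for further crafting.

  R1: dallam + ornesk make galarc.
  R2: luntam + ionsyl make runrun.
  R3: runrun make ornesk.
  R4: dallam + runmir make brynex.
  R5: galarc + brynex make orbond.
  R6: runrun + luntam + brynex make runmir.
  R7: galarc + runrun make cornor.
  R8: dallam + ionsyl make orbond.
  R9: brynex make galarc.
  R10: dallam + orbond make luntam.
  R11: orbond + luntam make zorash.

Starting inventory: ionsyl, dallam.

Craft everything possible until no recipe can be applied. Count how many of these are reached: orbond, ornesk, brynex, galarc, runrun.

dallam + ionsyl → orbond (R8).
Using R10, dallam and orbond make luntam.
Using R2, luntam and ionsyl make runrun.
Using R3, runrun makes ornesk.
dallam + ornesk → galarc (R1).
orbond: reached.
ornesk: reached.
brynex would need dallam and runmir (R4), but runmir is never obtained.
galarc: reached.
runrun: reached.
Reached: orbond, ornesk, galarc, and runrun — 4 of the 5.

4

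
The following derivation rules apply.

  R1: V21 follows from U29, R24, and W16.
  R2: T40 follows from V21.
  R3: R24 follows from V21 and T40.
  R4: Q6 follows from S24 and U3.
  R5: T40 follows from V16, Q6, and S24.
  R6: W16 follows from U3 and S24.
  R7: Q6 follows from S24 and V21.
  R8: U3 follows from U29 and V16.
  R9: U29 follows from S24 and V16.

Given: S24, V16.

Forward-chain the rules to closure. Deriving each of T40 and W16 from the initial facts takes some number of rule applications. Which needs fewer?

W16

W16: From S24 and V16, R9 gives U29. From U29 and V16, R8 gives U3. From U3 and S24, R6 gives W16. [3 rule applications]
T40: S24 and V16 hold, so U29 follows (R9). From U29 and V16, R8 gives U3. S24 and U3 hold, so Q6 follows (R4). From V16, Q6, and S24, R5 gives T40. [4 rule applications]
W16 needs fewer.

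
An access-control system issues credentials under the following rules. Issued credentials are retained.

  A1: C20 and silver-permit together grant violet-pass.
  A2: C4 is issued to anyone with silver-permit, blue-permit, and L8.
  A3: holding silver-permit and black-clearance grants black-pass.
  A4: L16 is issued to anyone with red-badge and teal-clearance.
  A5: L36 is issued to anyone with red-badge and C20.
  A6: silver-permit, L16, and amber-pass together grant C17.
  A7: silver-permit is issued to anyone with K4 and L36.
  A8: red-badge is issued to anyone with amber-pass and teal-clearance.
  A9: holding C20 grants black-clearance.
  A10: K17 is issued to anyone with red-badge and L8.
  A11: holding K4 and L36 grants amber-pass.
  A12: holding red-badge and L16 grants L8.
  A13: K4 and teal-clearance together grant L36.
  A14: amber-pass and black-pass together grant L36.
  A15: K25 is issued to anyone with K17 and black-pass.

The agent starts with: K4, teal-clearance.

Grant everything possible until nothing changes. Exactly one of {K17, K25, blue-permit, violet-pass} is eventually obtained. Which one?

Holding K4 and teal-clearance grants L36 (A13).
Holding K4 and L36 grants amber-pass (A11).
Holding amber-pass and teal-clearance grants red-badge (A8).
Holding red-badge and teal-clearance grants L16 (A4).
Holding red-badge and L16 grants L8 (A12).
Holding red-badge and L8 grants K17 (A10).
violet-pass would need C20 and silver-permit (A1), but C20 is never granted. K25 would need K17 and black-pass (A15), but black-pass is never granted. No rule produces blue-permit, and it is not given.

K17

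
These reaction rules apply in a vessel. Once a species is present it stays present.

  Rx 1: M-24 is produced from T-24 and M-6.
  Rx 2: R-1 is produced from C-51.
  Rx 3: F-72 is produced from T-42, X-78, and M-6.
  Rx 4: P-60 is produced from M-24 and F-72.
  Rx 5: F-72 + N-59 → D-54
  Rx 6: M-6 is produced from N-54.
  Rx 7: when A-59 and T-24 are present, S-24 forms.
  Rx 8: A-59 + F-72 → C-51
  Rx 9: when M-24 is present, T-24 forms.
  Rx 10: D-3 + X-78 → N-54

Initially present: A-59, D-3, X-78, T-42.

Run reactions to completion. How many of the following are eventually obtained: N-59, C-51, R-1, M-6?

3

D-3 and X-78 present → N-54 forms (Rx 10).
N-54 present → M-6 forms (Rx 6).
T-42, X-78, and M-6 present → F-72 forms (Rx 3).
A-59 and F-72 present → C-51 forms (Rx 8).
C-51 present → R-1 forms (Rx 2).
No rule produces N-59, and it is not given.
C-51: reached.
R-1: reached.
M-6: reached.
Reached: C-51, R-1, and M-6 — 3 of the 4.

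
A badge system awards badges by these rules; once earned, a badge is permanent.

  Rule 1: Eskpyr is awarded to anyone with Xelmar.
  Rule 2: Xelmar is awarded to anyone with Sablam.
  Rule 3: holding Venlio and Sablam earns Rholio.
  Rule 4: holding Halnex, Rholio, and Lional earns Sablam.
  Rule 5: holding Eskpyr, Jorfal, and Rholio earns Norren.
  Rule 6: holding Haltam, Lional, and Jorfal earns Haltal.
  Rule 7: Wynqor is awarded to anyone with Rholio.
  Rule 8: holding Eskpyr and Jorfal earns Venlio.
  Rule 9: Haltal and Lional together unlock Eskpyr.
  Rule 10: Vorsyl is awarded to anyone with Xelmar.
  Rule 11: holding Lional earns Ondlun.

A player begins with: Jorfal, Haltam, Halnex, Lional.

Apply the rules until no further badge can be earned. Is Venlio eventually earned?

Yes

With Haltam, Lional, and Jorfal, Haltal is earned (Rule 6).
With Haltal and Lional, Eskpyr is earned (Rule 9).
With Eskpyr and Jorfal, Venlio is earned (Rule 8).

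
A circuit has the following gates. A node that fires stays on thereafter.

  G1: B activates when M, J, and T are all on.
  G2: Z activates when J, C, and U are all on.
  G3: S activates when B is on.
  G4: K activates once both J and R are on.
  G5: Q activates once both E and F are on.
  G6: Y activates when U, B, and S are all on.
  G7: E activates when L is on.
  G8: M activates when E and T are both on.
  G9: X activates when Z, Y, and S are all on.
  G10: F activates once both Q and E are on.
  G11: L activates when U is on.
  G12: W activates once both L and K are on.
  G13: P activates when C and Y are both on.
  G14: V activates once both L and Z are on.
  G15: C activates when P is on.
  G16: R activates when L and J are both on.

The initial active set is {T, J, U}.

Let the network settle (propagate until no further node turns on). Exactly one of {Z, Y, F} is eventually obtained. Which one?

Y

U is on, so L activates (G11).
L is on, so E activates (G7).
G8: E and T on → M on.
M, J, and T are on, so B activates (G1).
G3: B on → S on.
G6: U, B, and S on → Y on.
Z would need J, C, and U (G2), but C never turns on. F would need Q and E (G10), but Q never turns on.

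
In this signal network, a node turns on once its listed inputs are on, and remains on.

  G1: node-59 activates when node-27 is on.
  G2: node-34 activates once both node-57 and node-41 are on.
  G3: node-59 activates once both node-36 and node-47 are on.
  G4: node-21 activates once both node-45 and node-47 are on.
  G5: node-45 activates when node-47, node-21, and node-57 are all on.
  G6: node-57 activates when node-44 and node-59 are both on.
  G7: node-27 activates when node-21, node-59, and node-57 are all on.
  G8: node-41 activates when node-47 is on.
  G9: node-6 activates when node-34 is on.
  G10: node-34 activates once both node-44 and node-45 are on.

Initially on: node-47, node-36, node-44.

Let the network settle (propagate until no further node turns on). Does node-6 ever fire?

node-36 and node-47 are on, so node-59 activates (G3).
node-47 is on, so node-41 activates (G8).
node-44 and node-59 are on, so node-57 activates (G6).
node-57 and node-41 are on, so node-34 activates (G2).
node-34 is on, so node-6 activates (G9).

Yes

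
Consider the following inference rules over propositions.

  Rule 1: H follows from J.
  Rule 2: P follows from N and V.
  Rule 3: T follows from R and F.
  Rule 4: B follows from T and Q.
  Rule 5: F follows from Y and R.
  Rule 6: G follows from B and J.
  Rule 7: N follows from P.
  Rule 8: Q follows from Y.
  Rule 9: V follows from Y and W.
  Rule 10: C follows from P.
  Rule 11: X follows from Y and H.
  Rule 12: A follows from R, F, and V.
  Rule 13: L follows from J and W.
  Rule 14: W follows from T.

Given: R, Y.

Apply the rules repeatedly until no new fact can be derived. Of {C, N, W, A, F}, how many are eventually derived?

From Y and R, Rule 5 gives F.
R and F hold, so T follows (Rule 3).
From T, Rule 14 gives W.
From Y and W, Rule 9 gives V.
From R, F, and V, Rule 12 gives A.
C would need P (Rule 10), but P is never established.
N would need P (Rule 7), but P is never established.
W: reached.
A: reached.
F: reached.
Reached: W, A, and F — 3 of the 5.

3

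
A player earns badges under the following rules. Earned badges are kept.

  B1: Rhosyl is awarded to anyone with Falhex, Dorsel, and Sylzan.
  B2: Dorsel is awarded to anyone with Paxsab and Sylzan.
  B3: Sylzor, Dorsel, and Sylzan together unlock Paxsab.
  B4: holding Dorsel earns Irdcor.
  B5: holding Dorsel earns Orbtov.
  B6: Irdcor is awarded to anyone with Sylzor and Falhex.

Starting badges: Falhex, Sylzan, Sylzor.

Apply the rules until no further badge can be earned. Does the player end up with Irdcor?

With Sylzor and Falhex, Irdcor is earned (B6).

Yes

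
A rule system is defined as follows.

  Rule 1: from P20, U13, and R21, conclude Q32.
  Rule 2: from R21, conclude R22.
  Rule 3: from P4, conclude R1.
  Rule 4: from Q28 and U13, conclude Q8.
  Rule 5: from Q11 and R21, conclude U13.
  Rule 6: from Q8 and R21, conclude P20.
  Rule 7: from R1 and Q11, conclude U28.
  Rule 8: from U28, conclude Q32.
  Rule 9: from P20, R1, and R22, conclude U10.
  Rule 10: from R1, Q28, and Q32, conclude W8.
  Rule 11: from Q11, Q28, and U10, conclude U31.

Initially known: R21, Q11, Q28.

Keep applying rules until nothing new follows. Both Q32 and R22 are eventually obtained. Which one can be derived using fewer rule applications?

R22: R21 holds, so R22 follows (Rule 2). [1 rule application]
Q32: Q11 and R21 hold, so U13 follows (Rule 5). From Q28 and U13, Rule 4 gives Q8. From Q8 and R21, Rule 6 gives P20. From P20, U13, and R21, Rule 1 gives Q32. [4 rule applications]
R22 needs fewer.

R22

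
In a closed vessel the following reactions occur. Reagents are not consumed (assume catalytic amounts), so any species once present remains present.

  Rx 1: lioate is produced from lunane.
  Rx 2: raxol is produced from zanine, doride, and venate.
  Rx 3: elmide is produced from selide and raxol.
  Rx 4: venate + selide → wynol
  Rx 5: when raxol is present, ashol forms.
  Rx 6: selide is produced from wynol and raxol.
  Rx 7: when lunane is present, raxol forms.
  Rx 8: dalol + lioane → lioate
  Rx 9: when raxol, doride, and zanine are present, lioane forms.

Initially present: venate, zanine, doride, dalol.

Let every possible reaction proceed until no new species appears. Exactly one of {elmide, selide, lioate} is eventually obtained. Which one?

zanine, doride, and venate present → raxol forms (Rx 2).
raxol, doride, and zanine present → lioane forms (Rx 9).
dalol and lioane present → lioate forms (Rx 8).
selide would need wynol and raxol (Rx 6), but wynol never forms. elmide would need selide and raxol (Rx 3), but selide never forms.

lioate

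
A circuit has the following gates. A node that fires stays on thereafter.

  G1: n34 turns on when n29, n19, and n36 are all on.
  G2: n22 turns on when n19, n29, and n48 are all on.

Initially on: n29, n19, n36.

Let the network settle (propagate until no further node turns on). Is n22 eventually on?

No

n22 would need n19, n29, and n48 (G2), but n48 never turns on.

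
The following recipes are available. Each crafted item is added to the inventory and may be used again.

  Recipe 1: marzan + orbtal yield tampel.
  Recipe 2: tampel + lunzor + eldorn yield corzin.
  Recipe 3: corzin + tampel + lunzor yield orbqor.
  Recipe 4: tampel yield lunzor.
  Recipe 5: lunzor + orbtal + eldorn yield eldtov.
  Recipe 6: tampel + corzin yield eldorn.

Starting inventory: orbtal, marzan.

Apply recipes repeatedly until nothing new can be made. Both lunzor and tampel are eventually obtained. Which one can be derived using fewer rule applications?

tampel: marzan + orbtal → tampel (Recipe 1). [1 rule application]
lunzor: marzan + orbtal → tampel (Recipe 1). Using Recipe 4, tampel makes lunzor. [2 rule applications]
tampel needs fewer.

tampel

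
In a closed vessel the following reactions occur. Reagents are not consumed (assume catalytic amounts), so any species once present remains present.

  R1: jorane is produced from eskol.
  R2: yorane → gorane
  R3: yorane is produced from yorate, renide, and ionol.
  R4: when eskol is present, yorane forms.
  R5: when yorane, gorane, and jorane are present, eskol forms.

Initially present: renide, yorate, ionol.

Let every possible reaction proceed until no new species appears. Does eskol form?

eskol would need yorane, gorane, and jorane (R5), but jorane never forms.

No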